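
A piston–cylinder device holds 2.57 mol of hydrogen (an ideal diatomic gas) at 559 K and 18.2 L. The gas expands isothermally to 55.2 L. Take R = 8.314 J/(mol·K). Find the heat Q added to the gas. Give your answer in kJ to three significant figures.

Isothermal ⇒ ΔU = 0, so Q = W = nRT ln(V₂/V₁).
Q = (2.57)(8.314)(559) ln(55.2/18.2) = 11944 × 1.11 = 13253 J.

Q ≈ 13.3 kJ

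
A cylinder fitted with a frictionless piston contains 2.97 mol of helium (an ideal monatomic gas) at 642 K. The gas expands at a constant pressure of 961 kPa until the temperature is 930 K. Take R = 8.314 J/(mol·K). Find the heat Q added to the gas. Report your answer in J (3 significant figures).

Q ≈ 17800 J

Isobaric: W = nRΔT = (2.97)(8.314)(288) = 7111 J.
ΔU = nCᵥΔT with Cᵥ = 3R/2: ΔU = (2.97)(12.47)(288) = 10667 J.
Q = ΔU + W = 10667 + 7111 = 17779 J.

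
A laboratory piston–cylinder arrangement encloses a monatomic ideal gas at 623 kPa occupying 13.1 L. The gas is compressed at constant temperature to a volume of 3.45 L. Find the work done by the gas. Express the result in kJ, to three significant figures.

Isothermal: W = nRT ln(V₂/V₁) = P₁V₁ ln(V₂/V₁).
P₁V₁ = (623 kPa)(13.1 L) = 8161 J.
W = 8161 × ln(3.45/13.1) = 8161 × -1.334
W_by_gas = -10889 J.

W ≈ -10.9 kJ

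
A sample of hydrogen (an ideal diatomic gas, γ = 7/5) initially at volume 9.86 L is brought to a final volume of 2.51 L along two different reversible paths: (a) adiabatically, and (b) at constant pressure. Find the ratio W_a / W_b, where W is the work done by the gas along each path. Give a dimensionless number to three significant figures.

W_a / W_b ≈ 2.44

Path (a) adiabatic: W = P₁V₁(1 − (V₁/V₂)^(γ−1))/(γ−1) → W_a/(P₁V₁) = -1.821.
Path (b) isobaric: W = P₁(V₂ − V₁) → W_b/(P₁V₁) = -0.7454.
W_a / W_b = -1.821 / -0.7454 = 2.443.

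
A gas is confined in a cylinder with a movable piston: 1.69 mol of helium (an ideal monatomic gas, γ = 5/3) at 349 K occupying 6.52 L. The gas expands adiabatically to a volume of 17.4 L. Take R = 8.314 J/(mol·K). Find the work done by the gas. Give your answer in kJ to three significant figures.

Adiabatic: TV^(γ−1) = const with γ = 5/3.
T₂ = T₁ (V₁/V₂)^(γ−1) = 349 × (6.52/17.4)^0.667 = 349 × 0.5198 = 181.4 K.
W_by = nCᵥ(T₁ − T₂) = (1.69)(12.47)(349 − 181.4) = 3532 J.

W ≈ 3.53 kJ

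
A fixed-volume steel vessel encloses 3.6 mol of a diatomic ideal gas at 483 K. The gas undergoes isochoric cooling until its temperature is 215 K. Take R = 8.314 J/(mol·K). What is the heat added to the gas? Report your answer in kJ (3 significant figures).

Constant volume ⇒ W = 0, so Q = ΔU = nCᵥΔT with Cᵥ = 5R/2 = 20.79 J/(mol·K).
ΔU = (3.6)(20.79)(215 − 483) = -20053 J.

Q ≈ -20.1 kJ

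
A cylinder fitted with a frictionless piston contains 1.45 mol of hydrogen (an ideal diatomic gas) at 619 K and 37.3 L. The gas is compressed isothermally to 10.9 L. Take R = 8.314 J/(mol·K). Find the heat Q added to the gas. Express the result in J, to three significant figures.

Q ≈ -9180 J

Isothermal ⇒ ΔU = 0, so Q = W = nRT ln(V₂/V₁).
Q = (1.45)(8.314)(619) ln(10.9/37.3) = 7462 × -1.23 = -9180 J.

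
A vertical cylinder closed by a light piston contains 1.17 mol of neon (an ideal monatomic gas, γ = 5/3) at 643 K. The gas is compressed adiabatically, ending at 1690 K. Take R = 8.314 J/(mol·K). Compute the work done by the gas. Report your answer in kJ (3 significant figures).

W ≈ -15.3 kJ

Adiabatic ⇒ Q = 0, so W_by = −ΔU = nCᵥ(T₁ − T₂).
Cᵥ = 3R/2 = 12.47 J/(mol·K).
W = (1.17)(12.47)(643 − 1690) = -15277 J.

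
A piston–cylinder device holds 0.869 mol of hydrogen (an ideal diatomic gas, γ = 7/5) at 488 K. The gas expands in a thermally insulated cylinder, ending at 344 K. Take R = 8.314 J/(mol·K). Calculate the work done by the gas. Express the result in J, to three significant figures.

Adiabatic ⇒ Q = 0, so W_by = −ΔU = nCᵥ(T₁ − T₂).
Cᵥ = 5R/2 = 20.79 J/(mol·K).
W = (0.869)(20.79)(488 − 344) = 2601 J.

W ≈ 2600 J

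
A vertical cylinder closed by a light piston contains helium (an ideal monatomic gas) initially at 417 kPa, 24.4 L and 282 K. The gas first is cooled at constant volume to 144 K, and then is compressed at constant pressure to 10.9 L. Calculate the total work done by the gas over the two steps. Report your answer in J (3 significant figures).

Step 1 (isochoric): W = 0 (constant volume).
After step 1: P = 212.9 kPa (V unchanged).
Step 2 (isobaric): W = PΔV = (212.9 kPa)(10.9 − 24.4 L) = -2875 J.
W_total = 0 − 2875 = -2875 J.

W_total ≈ -2870 J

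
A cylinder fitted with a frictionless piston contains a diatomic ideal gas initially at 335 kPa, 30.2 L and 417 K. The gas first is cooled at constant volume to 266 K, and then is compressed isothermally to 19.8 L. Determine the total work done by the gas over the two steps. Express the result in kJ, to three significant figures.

W_total ≈ -2.72 kJ

Step 1 (isochoric): W = 0 (constant volume).
After step 1: P = 213.7 kPa (V unchanged).
Step 2 (isothermal): W = P₁V₁ ln(V₂/V₁) = (6454) ln(19.8/30.2) = -2724 J.
W_total = 0 − 2724 = -2724 J.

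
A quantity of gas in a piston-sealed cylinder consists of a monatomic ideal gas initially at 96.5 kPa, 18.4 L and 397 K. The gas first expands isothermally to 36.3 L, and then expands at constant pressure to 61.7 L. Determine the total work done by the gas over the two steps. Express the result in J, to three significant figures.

Step 1 (isothermal): W = P₁V₁ ln(V₂/V₁) = (1776) ln(36.3/18.4) = 1206 J.
After step 1: P = 48.91 kPa, V = 36.3 L, T = 397 K.
Step 2 (isobaric): W = PΔV = (48.91 kPa)(61.7 − 36.3 L) = 1242 J.
W_total = 1206 + 1242 = 2449 J.

W_total ≈ 2450 J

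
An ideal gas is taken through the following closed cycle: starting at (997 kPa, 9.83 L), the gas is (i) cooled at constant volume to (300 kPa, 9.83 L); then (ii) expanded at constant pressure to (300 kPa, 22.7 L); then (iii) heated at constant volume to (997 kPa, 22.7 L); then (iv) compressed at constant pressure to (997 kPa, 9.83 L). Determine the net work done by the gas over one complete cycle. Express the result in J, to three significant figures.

Constant-volume legs do no work.
W(ii) = (300)(22.7 − 9.83) = 3861 J; W(iv) = (997)(9.83 − 22.7) = -12831 J.
W_net = 3861 − 12831 = -8970 J (the counter-clockwise enclosed area).

W_net ≈ -8970 J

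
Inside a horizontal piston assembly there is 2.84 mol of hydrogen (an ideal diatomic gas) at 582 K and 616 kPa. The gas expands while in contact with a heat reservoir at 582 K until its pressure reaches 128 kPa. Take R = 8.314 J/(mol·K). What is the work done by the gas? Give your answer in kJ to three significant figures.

Isothermal process: W = nRT ln(V₂/V₁) = nRT ln(P₁/P₂).
W = (2.84)(8.314)(582) × ln(616/128)
  = 13742 × ln(4.812) = 13742 × 1.571
W_by_gas = 21592 J.

W ≈ 21.6 kJ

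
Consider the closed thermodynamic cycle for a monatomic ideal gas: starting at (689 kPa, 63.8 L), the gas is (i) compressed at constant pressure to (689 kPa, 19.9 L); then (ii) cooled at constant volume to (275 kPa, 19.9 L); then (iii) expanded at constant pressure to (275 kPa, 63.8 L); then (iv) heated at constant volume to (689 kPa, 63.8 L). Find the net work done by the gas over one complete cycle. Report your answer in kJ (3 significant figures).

W_net ≈ -18.2 kJ

Constant-volume legs do no work.
W(i) = (689)(19.9 − 63.8) = -30247 J; W(iii) = (275)(63.8 − 19.9) = 12072 J.
W_net = -30247 + 12072 = -18175 J (the counter-clockwise enclosed area).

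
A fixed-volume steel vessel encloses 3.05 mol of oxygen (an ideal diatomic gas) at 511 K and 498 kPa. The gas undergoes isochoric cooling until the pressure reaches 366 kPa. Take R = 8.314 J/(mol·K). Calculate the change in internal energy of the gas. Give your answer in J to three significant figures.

Constant volume ⇒ W = 0, so Q = ΔU = nCᵥΔT with Cᵥ = 5R/2 = 20.79 J/(mol·K).
At constant V, T₂/T₁ = P₂/P₁ ⇒ ΔT = T₁(P₂/P₁ − 1) = 511·(366/498 − 1) = -135.4 K.
ΔU = (3.05)(20.79)(-135.4) = -8586 J.

ΔU ≈ -8590 J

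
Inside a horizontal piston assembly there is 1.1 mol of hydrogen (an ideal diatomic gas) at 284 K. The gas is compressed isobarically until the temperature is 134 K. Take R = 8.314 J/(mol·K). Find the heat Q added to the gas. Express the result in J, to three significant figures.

Isobaric: W = nRΔT = (1.1)(8.314)(-150) = -1372 J.
ΔU = nCᵥΔT with Cᵥ = 5R/2: ΔU = (1.1)(20.79)(-150) = -3430 J.
Q = ΔU + W = -3430 − 1372 = -4801 J.

Q ≈ -4800 J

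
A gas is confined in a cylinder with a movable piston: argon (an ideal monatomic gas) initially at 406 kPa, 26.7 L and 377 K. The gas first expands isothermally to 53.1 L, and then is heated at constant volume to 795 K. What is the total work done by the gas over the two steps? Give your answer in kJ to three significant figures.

W_total ≈ 7.45 kJ

Step 1 (isothermal): W = P₁V₁ ln(V₂/V₁) = (10840) ln(53.1/26.7) = 7453 J.
Step 2 (isochoric): W = 0 (constant volume).
W_total = 7453 + 0 = 7453 J.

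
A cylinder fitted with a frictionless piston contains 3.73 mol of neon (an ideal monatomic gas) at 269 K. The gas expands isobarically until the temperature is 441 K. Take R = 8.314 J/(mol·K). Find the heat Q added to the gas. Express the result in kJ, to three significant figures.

Q ≈ 13.3 kJ

Isobaric: W = nRΔT = (3.73)(8.314)(172) = 5334 J.
ΔU = nCᵥΔT with Cᵥ = 3R/2: ΔU = (3.73)(12.47)(172) = 8001 J.
Q = ΔU + W = 8001 + 5334 = 13335 J.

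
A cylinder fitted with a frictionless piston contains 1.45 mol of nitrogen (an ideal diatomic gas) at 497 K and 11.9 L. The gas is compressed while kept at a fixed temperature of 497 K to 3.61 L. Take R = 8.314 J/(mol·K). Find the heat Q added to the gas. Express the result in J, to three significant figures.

Isothermal ⇒ ΔU = 0, so Q = W = nRT ln(V₂/V₁).
Q = (1.45)(8.314)(497) ln(3.61/11.9) = 5991 × -1.193 = -7147 J.

Q ≈ -7150 J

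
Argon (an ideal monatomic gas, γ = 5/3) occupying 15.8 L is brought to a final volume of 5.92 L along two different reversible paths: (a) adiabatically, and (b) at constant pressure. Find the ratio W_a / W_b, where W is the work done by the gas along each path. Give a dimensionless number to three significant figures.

Path (a) adiabatic: W = P₁V₁(1 − (V₁/V₂)^(γ−1))/(γ−1) → W_a/(P₁V₁) = -1.386.
Path (b) isobaric: W = P₁(V₂ − V₁) → W_b/(P₁V₁) = -0.6253.
W_a / W_b = -1.386 / -0.6253 = 2.217.

W_a / W_b ≈ 2.22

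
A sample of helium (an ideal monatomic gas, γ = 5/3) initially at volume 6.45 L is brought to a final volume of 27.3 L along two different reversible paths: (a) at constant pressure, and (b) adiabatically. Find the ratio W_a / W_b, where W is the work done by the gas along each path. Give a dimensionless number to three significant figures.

W_a / W_b ≈ 3.49

Path (a) isobaric: W = P₁(V₂ − V₁) → W_a/(P₁V₁) = 3.233.
Path (b) adiabatic: W = P₁V₁(1 − (V₁/V₂)^(γ−1))/(γ−1) → W_b/(P₁V₁) = 0.9267.
W_a / W_b = 3.233 / 0.9267 = 3.488.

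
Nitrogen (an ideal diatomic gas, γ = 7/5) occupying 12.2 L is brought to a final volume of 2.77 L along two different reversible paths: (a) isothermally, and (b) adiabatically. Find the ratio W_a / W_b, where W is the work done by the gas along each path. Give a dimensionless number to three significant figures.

W_a / W_b ≈ 0.733

Path (a) isothermal: W = P₁V₁ ln(V₂/V₁) → W_a/(P₁V₁) = -1.483.
Path (b) adiabatic: W = P₁V₁(1 − (V₁/V₂)^(γ−1))/(γ−1) → W_b/(P₁V₁) = -2.024.
W_a / W_b = -1.483 / -2.024 = 0.7326.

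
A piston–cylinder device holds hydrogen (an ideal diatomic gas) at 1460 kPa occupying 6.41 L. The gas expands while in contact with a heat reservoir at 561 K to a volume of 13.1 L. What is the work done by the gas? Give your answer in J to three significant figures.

W ≈ 6690 J

Isothermal: W = nRT ln(V₂/V₁) = P₁V₁ ln(V₂/V₁).
P₁V₁ = (1460 kPa)(6.41 L) = 9359 J.
W = 9359 × ln(13.1/6.41) = 9359 × 0.7148
W_by_gas = 6689 J.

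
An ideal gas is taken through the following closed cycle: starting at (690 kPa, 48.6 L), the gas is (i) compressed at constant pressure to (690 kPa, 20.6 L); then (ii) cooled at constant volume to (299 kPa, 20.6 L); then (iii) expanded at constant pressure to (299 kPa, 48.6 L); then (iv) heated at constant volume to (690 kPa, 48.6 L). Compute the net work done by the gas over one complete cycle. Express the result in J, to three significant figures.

Constant-volume legs do no work.
W(i) = (690)(20.6 − 48.6) = -19320 J; W(iii) = (299)(48.6 − 20.6) = 8372 J.
W_net = -19320 + 8372 = -10948 J (the counter-clockwise enclosed area).

W_net ≈ -10900 J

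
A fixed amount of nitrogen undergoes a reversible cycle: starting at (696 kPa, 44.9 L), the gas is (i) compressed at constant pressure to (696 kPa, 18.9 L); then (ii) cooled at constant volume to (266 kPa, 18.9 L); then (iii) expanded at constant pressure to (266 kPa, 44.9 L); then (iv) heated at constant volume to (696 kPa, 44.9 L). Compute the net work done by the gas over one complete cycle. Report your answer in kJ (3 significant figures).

W_net ≈ -11.2 kJ

Constant-volume legs do no work.
W(i) = (696)(18.9 − 44.9) = -18096 J; W(iii) = (266)(44.9 − 18.9) = 6916 J.
W_net = -18096 + 6916 = -11180 J (the counter-clockwise enclosed area).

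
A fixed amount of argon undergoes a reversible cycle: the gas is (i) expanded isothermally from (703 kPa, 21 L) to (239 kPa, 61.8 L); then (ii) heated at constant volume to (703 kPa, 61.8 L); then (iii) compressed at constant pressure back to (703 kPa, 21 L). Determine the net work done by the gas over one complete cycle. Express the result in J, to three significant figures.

W_net ≈ -12700 J

Leg (i): W = PᵢVᵢ ln(V_f/Vᵢ) = (14763) ln(61.8/21) = 15935 J.
Leg (ii): W = 0.
Leg (iii): W = PΔV = (703)(21 − 61.8) = -28682 J.
W_net = 15935 − 28682 = -12747 J.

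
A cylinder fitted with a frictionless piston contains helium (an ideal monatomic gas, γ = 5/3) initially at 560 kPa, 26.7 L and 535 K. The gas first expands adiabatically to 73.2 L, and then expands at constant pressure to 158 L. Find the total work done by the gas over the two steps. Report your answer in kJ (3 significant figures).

W_total ≈ 19.8 kJ

Step 1 (adiabatic): W = (P₁V₁ − P₂V₂)/(γ−1) = (14952 − 7633)/0.667 = 10978 J.
After step 1: P = 104.3 kPa, V = 73.2 L, T = 273.1 K.
Step 2 (isobaric): W = PΔV = (104.3 kPa)(158 − 73.2 L) = 8843 J.
W_total = 10978 + 8843 = 19821 J.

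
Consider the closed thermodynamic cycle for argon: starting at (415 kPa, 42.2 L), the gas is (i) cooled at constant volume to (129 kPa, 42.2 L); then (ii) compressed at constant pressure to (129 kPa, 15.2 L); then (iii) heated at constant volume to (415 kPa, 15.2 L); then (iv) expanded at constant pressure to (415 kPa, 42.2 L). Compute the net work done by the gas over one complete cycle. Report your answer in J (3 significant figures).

W_net ≈ 7720 J

Constant-volume legs do no work.
W(ii) = (129)(15.2 − 42.2) = -3483 J; W(iv) = (415)(42.2 − 15.2) = 11205 J.
W_net = -3483 + 11205 = 7722 J (the clockwise enclosed area).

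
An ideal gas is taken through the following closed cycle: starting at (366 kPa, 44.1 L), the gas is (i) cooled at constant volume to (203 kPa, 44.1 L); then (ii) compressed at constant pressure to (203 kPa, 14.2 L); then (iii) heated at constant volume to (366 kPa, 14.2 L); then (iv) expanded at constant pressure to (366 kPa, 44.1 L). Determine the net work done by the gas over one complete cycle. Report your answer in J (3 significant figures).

W_net ≈ 4870 J

Constant-volume legs do no work.
W(ii) = (203)(14.2 − 44.1) = -6070 J; W(iv) = (366)(44.1 − 14.2) = 10943 J.
W_net = -6070 + 10943 = 4874 J (the clockwise enclosed area).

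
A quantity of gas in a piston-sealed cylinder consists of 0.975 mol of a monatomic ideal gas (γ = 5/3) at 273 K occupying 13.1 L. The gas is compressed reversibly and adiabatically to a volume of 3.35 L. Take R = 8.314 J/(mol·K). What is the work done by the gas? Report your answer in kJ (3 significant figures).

W ≈ -4.92 kJ

Adiabatic: TV^(γ−1) = const with γ = 5/3.
T₂ = T₁ (V₁/V₂)^(γ−1) = 273 × (13.1/3.35)^0.667 = 273 × 2.482 = 677.6 K.
W_by = nCᵥ(T₁ − T₂) = (0.975)(12.47)(273 − 677.6) = -4920 J.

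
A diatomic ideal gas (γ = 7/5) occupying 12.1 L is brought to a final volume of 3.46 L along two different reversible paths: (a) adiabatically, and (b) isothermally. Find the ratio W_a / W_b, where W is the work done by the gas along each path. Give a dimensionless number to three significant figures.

W_a / W_b ≈ 1.30

Path (a) adiabatic: W = P₁V₁(1 − (V₁/V₂)^(γ−1))/(γ−1) → W_a/(P₁V₁) = -1.625.
Path (b) isothermal: W = P₁V₁ ln(V₂/V₁) → W_b/(P₁V₁) = -1.252.
W_a / W_b = -1.625 / -1.252 = 1.298.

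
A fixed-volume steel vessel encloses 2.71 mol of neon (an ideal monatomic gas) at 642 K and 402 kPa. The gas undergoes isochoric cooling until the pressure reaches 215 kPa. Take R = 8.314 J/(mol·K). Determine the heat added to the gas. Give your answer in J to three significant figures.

Q ≈ -10100 J

Constant volume ⇒ W = 0, so Q = ΔU = nCᵥΔT with Cᵥ = 3R/2 = 12.47 J/(mol·K).
At constant V, T₂/T₁ = P₂/P₁ ⇒ ΔT = T₁(P₂/P₁ − 1) = 642·(215/402 − 1) = -298.6 K.
ΔU = (2.71)(12.47)(-298.6) = -10093 J.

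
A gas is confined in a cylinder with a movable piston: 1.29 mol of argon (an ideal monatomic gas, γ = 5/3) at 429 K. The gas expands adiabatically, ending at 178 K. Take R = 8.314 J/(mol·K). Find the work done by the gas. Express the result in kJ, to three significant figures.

W ≈ 4.04 kJ

Adiabatic ⇒ Q = 0, so W_by = −ΔU = nCᵥ(T₁ − T₂).
Cᵥ = 3R/2 = 12.47 J/(mol·K).
W = (1.29)(12.47)(429 − 178) = 4038 J.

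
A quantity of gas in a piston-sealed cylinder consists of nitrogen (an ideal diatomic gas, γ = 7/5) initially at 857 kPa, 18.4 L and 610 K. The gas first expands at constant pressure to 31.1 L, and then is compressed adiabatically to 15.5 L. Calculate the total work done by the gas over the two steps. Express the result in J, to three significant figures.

Step 1 (isobaric): W = PΔV = (857 kPa)(31.1 − 18.4 L) = 10884 J.
After step 1: P = 857 kPa, V = 31.1 L, T = 1031 K.
Step 2 (adiabatic): W = (P₁V₁ − P₂V₂)/(γ−1) = (26653 − 35214)/0.4 = -21403 J.
W_total = 10884 − 21403 = -10519 J.

W_total ≈ -10500 J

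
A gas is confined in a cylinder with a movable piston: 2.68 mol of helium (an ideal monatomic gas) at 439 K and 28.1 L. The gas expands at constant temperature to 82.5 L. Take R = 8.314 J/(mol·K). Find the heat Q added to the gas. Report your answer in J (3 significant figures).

Isothermal ⇒ ΔU = 0, so Q = W = nRT ln(V₂/V₁).
Q = (2.68)(8.314)(439) ln(82.5/28.1) = 9782 × 1.077 = 10535 J.

Q ≈ 10500 J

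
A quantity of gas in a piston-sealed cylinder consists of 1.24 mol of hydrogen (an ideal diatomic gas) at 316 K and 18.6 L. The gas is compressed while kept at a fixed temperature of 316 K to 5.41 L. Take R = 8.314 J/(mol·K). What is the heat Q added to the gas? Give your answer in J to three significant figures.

Isothermal ⇒ ΔU = 0, so Q = W = nRT ln(V₂/V₁).
Q = (1.24)(8.314)(316) ln(5.41/18.6) = 3258 × -1.235 = -4023 J.

Q ≈ -4020 J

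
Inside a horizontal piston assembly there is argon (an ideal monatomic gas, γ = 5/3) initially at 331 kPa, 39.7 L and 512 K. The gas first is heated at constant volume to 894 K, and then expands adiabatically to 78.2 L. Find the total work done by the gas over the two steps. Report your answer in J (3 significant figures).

W_total ≈ 12500 J

Step 1 (isochoric): W = 0 (constant volume).
After step 1: P = 578 kPa (V unchanged).
Step 2 (adiabatic): W = (P₁V₁ − P₂V₂)/(γ−1) = (22945 − 14602)/0.667 = 12515 J.
W_total = 0 + 12515 = 12515 J.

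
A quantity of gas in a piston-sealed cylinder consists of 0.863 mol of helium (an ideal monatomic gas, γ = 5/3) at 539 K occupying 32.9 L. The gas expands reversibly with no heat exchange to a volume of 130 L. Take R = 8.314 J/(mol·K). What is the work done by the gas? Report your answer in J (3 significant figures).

W ≈ 3480 J

Adiabatic: TV^(γ−1) = const with γ = 5/3.
T₂ = T₁ (V₁/V₂)^(γ−1) = 539 × (32.9/130)^0.667 = 539 × 0.4001 = 215.7 K.
W_by = nCᵥ(T₁ − T₂) = (0.863)(12.47)(539 − 215.7) = 3480 J.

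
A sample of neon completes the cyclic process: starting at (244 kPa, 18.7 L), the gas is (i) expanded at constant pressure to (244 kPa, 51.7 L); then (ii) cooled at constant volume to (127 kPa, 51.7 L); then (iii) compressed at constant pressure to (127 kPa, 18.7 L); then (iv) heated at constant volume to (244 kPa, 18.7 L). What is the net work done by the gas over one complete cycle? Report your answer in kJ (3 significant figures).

W_net ≈ 3.86 kJ

Constant-volume legs do no work.
W(i) = (244)(51.7 − 18.7) = 8052 J; W(iii) = (127)(18.7 − 51.7) = -4191 J.
W_net = 8052 − 4191 = 3861 J (the clockwise enclosed area).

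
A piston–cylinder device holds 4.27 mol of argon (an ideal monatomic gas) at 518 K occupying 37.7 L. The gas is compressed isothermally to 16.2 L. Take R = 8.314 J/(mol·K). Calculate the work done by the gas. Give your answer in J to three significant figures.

Isothermal: W = nRT ln(V₂/V₁).
W = (4.27)(8.314)(518) × ln(16.2/37.7)
  = 18389 × -0.8446
W_by_gas = -15533 J.

W ≈ -15500 J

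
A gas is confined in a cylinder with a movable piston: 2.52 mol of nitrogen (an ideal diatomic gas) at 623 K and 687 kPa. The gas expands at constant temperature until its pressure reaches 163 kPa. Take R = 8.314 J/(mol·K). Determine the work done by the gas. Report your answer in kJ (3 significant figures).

Isothermal process: W = nRT ln(V₂/V₁) = nRT ln(P₁/P₂).
W = (2.52)(8.314)(623) × ln(687/163)
  = 13053 × ln(4.215) = 13053 × 1.439
W_by_gas = 18777 J.

W ≈ 18.8 kJ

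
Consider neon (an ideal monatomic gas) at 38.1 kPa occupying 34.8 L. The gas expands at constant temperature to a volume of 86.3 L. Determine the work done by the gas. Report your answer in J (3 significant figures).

Isothermal: W = nRT ln(V₂/V₁) = P₁V₁ ln(V₂/V₁).
P₁V₁ = (38.1 kPa)(34.8 L) = 1326 J.
W = 1326 × ln(86.3/34.8) = 1326 × 0.9082
W_by_gas = 1204 J.

W ≈ 1200 J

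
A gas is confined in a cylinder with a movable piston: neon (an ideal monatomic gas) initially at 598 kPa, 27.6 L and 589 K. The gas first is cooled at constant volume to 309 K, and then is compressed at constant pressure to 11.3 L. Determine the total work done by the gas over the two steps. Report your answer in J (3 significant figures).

Step 1 (isochoric): W = 0 (constant volume).
After step 1: P = 313.7 kPa (V unchanged).
Step 2 (isobaric): W = PΔV = (313.7 kPa)(11.3 − 27.6 L) = -5114 J.
W_total = 0 − 5114 = -5114 J.

W_total ≈ -5110 J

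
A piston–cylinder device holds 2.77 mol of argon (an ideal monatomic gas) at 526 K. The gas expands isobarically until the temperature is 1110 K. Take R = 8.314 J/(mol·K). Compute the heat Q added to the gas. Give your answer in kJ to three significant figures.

Q ≈ 33.6 kJ

Isobaric: W = nRΔT = (2.77)(8.314)(584) = 13449 J.
ΔU = nCᵥΔT with Cᵥ = 3R/2: ΔU = (2.77)(12.47)(584) = 20174 J.
Q = ΔU + W = 20174 + 13449 = 33623 J.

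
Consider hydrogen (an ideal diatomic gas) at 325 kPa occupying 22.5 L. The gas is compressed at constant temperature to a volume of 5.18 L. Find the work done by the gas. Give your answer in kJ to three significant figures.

Isothermal: W = nRT ln(V₂/V₁) = P₁V₁ ln(V₂/V₁).
P₁V₁ = (325 kPa)(22.5 L) = 7312 J.
W = 7312 × ln(5.18/22.5) = 7312 × -1.469
W_by_gas = -10740 J.

W ≈ -10.7 kJ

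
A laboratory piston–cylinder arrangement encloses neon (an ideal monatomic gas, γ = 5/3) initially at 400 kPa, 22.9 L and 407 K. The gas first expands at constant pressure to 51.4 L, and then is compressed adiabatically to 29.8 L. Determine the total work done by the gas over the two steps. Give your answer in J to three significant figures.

Step 1 (isobaric): W = PΔV = (400 kPa)(51.4 − 22.9 L) = 11400 J.
After step 1: P = 400 kPa, V = 51.4 L, T = 913.5 K.
Step 2 (adiabatic): W = (P₁V₁ − P₂V₂)/(γ−1) = (20560 − 29570)/0.667 = -13515 J.
W_total = 11400 − 13515 = -2115 J.

W_total ≈ -2120 J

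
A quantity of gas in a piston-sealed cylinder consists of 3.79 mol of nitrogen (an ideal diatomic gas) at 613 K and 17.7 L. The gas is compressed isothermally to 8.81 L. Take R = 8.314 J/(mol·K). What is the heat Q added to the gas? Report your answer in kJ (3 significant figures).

Q ≈ -13.5 kJ

Isothermal ⇒ ΔU = 0, so Q = W = nRT ln(V₂/V₁).
Q = (3.79)(8.314)(613) ln(8.81/17.7) = 19316 × -0.6977 = -13476 J.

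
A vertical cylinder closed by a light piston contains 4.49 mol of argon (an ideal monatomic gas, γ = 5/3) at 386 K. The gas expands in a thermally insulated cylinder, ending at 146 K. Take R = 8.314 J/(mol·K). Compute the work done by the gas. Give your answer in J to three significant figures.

W ≈ 13400 J

Adiabatic ⇒ Q = 0, so W_by = −ΔU = nCᵥ(T₁ − T₂).
Cᵥ = 3R/2 = 12.47 J/(mol·K).
W = (4.49)(12.47)(386 − 146) = 13439 J.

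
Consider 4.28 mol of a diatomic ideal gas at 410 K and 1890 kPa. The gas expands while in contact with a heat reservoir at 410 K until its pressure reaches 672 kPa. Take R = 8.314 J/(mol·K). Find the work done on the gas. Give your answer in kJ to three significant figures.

W ≈ -15.1 kJ

Isothermal process: W = nRT ln(V₂/V₁) = nRT ln(P₁/P₂).
W = (4.28)(8.314)(410) × ln(1890/672)
  = 14589 × ln(2.812) = 14589 × 1.034
W_by_gas = 15087 J; work on gas = −W_by = -15087 J.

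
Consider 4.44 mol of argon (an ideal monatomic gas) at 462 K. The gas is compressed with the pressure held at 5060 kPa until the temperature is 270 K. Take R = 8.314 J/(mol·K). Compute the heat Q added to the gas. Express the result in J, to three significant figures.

Isobaric: W = nRΔT = (4.44)(8.314)(-192) = -7088 J.
ΔU = nCᵥΔT with Cᵥ = 3R/2: ΔU = (4.44)(12.47)(-192) = -10631 J.
Q = ΔU + W = -10631 − 7088 = -17719 J.

Q ≈ -17700 J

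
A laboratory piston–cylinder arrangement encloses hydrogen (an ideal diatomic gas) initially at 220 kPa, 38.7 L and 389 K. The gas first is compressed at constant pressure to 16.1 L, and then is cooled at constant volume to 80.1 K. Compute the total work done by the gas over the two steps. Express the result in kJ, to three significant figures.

Step 1 (isobaric): W = PΔV = (220 kPa)(16.1 − 38.7 L) = -4972 J.
Step 2 (isochoric): W = 0 (constant volume).
W_total = -4972 + 0 = -4972 J.

W_total ≈ -4.97 kJ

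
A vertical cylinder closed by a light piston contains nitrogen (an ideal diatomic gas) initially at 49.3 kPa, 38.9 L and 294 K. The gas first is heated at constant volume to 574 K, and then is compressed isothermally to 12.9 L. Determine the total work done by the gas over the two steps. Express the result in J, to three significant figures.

W_total ≈ -4130 J

Step 1 (isochoric): W = 0 (constant volume).
After step 1: P = 96.25 kPa (V unchanged).
Step 2 (isothermal): W = P₁V₁ ln(V₂/V₁) = (3744) ln(12.9/38.9) = -4133 J.
W_total = 0 − 4133 = -4133 J.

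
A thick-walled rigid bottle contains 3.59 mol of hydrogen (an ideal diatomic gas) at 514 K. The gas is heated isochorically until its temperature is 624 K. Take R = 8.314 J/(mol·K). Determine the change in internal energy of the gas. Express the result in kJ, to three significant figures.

ΔU ≈ 8.21 kJ

Constant volume ⇒ W = 0, so Q = ΔU = nCᵥΔT with Cᵥ = 5R/2 = 20.79 J/(mol·K).
ΔU = (3.59)(20.79)(624 − 514) = 8208 J.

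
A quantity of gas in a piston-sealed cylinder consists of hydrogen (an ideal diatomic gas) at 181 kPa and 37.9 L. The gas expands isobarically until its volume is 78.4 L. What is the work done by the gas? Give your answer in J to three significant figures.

W ≈ 7330 J

Isobaric: W = P ΔV.
W = (181 kPa)(78.4 − 37.9 L) = (181)(40.5) = 7331 J.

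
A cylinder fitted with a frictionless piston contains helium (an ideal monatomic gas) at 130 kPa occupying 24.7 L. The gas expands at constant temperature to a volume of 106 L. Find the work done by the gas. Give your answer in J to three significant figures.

Isothermal: W = nRT ln(V₂/V₁) = P₁V₁ ln(V₂/V₁).
P₁V₁ = (130 kPa)(24.7 L) = 3211 J.
W = 3211 × ln(106/24.7) = 3211 × 1.457
W_by_gas = 4677 J.

W ≈ 4680 J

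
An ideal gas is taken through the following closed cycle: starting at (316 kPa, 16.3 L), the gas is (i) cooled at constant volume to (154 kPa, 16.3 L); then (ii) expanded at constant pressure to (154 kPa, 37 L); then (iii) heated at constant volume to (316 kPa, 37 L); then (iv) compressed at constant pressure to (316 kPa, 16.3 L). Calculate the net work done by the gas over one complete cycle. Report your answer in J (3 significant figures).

Constant-volume legs do no work.
W(ii) = (154)(37 − 16.3) = 3188 J; W(iv) = (316)(16.3 − 37) = -6541 J.
W_net = 3188 − 6541 = -3353 J (the counter-clockwise enclosed area).

W_net ≈ -3350 J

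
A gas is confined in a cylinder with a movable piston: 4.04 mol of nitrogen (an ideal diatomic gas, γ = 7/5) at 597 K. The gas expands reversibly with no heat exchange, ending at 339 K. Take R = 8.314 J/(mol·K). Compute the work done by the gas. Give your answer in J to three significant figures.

Adiabatic ⇒ Q = 0, so W_by = −ΔU = nCᵥ(T₁ − T₂).
Cᵥ = 5R/2 = 20.79 J/(mol·K).
W = (4.04)(20.79)(597 − 339) = 21665 J.

W ≈ 21700 J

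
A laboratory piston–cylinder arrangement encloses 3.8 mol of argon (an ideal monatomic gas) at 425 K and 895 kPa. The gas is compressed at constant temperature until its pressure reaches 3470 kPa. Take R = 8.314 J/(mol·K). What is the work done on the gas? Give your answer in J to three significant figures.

W ≈ 18200 J

Isothermal process: W = nRT ln(V₂/V₁) = nRT ln(P₁/P₂).
W = (3.8)(8.314)(425) × ln(895/3470)
  = 13427 × ln(0.2579) = 13427 × -1.355
W_by_gas = -18195 J; work on gas = −W_by = 18195 J.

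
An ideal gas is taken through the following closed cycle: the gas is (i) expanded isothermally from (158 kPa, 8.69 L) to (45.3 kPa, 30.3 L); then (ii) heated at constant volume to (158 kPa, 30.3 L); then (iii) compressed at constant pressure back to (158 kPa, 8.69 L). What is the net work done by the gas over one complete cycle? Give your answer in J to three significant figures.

W_net ≈ -1700 J

Leg (i): W = PᵢVᵢ ln(V_f/Vᵢ) = (1373) ln(30.3/8.69) = 1715 J.
Leg (ii): W = 0.
Leg (iii): W = PΔV = (158)(8.69 − 30.3) = -3414 J.
W_net = 1715 − 3414 = -1700 J.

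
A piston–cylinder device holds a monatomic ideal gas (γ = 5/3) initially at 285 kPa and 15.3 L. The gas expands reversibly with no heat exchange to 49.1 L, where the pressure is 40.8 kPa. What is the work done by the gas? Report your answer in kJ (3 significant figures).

Adiabatic: W = (P₁V₁ − P₂V₂)/(γ − 1) with γ = 5/3.
P₁V₁ = 4360 J, P₂V₂ = 2003 J.
W = (4360 − 2003) / 0.6667 = 3536 J.

W ≈ 3.54 kJ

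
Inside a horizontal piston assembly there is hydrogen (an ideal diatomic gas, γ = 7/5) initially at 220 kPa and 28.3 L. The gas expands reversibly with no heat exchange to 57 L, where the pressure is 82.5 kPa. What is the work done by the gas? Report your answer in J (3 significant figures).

Adiabatic: W = (P₁V₁ − P₂V₂)/(γ − 1) with γ = 7/5.
P₁V₁ = 6226 J, P₂V₂ = 4702 J.
W = (6226 − 4702) / 0.4 = 3809 J.

W ≈ 3810 J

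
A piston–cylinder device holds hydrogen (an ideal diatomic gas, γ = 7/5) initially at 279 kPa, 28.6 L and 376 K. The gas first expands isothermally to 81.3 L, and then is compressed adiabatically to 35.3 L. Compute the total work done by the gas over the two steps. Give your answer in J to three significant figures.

Step 1 (isothermal): W = P₁V₁ ln(V₂/V₁) = (7979) ln(81.3/28.6) = 8336 J.
After step 1: P = 98.15 kPa, V = 81.3 L, T = 376 K.
Step 2 (adiabatic): W = (P₁V₁ − P₂V₂)/(γ−1) = (7979 − 11140)/0.4 = -7902 J.
W_total = 8336 − 7902 = 434.2 J.

W_total ≈ 434 J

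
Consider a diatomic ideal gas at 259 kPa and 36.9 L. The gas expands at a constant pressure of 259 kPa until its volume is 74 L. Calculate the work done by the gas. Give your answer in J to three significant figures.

Isobaric: W = P ΔV.
W = (259 kPa)(74 − 36.9 L) = (259)(37.1) = 9609 J.

W ≈ 9610 J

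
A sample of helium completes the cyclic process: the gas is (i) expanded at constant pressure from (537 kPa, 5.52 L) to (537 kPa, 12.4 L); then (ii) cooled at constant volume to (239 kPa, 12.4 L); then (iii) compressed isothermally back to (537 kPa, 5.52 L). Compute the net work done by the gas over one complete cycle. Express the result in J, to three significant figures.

W_net ≈ 1300 J

Leg (i): W = PΔV = (537)(12.4 − 5.52) = 3695 J.
Leg (ii): W = 0.
Leg (iii): W = PᵢVᵢ ln(V_f/Vᵢ) = (2964) ln(5.52/12.4) = -2398 J.
W_net = 3695 − 2398 = 1296 J.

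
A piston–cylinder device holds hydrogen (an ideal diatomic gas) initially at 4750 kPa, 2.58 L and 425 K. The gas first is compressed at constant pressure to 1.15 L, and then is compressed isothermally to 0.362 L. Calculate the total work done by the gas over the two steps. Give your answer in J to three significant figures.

W_total ≈ -13100 J

Step 1 (isobaric): W = PΔV = (4750 kPa)(1.15 − 2.58 L) = -6793 J.
After step 1: P = 4750 kPa, V = 1.15 L, T = 189.4 K.
Step 2 (isothermal): W = P₁V₁ ln(V₂/V₁) = (5462) ln(0.362/1.15) = -6314 J.
W_total = -6793 − 6314 = -13106 J.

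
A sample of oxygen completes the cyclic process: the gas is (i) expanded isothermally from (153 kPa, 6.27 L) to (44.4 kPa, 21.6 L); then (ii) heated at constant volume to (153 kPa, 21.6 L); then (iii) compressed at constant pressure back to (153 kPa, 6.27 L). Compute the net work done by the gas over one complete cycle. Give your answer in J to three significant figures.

Leg (i): W = PᵢVᵢ ln(V_f/Vᵢ) = (959.3) ln(21.6/6.27) = 1187 J.
Leg (ii): W = 0.
Leg (iii): W = PΔV = (153)(6.27 − 21.6) = -2345 J.
W_net = 1187 − 2345 = -1159 J.

W_net ≈ -1160 J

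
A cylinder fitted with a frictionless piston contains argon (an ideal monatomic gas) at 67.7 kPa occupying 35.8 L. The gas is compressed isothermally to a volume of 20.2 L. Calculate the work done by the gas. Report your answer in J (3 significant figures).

W ≈ -1390 J

Isothermal: W = nRT ln(V₂/V₁) = P₁V₁ ln(V₂/V₁).
P₁V₁ = (67.7 kPa)(35.8 L) = 2424 J.
W = 2424 × ln(20.2/35.8) = 2424 × -0.5723
W_by_gas = -1387 J.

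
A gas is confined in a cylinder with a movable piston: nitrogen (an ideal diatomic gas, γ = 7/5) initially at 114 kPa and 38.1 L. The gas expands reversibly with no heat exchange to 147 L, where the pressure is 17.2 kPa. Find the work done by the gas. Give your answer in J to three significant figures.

Adiabatic: W = (P₁V₁ − P₂V₂)/(γ − 1) with γ = 7/5.
P₁V₁ = 4343 J, P₂V₂ = 2528 J.
W = (4343 − 2528) / 0.4 = 4538 J.

W ≈ 4540 J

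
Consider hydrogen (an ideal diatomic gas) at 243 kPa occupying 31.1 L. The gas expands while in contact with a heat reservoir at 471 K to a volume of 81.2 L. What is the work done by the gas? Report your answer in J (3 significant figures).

W ≈ 7250 J

Isothermal: W = nRT ln(V₂/V₁) = P₁V₁ ln(V₂/V₁).
P₁V₁ = (243 kPa)(31.1 L) = 7557 J.
W = 7557 × ln(81.2/31.1) = 7557 × 0.9597
W_by_gas = 7253 J.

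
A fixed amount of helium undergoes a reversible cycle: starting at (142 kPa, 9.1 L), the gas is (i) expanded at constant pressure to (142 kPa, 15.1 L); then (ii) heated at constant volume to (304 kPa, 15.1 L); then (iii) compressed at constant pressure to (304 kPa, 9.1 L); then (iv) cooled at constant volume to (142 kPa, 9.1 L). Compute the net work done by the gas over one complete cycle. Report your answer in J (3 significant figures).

W_net ≈ -972 J

Constant-volume legs do no work.
W(i) = (142)(15.1 − 9.1) = 852 J; W(iii) = (304)(9.1 − 15.1) = -1824 J.
W_net = 852 − 1824 = -972 J (the counter-clockwise enclosed area).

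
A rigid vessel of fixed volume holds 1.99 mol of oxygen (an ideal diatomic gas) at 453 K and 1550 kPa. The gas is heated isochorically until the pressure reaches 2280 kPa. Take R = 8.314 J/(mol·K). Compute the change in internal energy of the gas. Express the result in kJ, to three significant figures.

Constant volume ⇒ W = 0, so Q = ΔU = nCᵥΔT with Cᵥ = 5R/2 = 20.79 J/(mol·K).
At constant V, T₂/T₁ = P₂/P₁ ⇒ ΔT = T₁(P₂/P₁ − 1) = 453·(2280/1550 − 1) = 213.3 K.
ΔU = (1.99)(20.79)(213.3) = 8825 J.

ΔU ≈ 8.82 kJ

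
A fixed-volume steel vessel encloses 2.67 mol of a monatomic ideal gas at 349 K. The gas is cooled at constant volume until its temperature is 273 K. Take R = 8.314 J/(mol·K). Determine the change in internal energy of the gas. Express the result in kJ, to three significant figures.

ΔU ≈ -2.53 kJ

Constant volume ⇒ W = 0, so Q = ΔU = nCᵥΔT with Cᵥ = 3R/2 = 12.47 J/(mol·K).
ΔU = (2.67)(12.47)(273 − 349) = -2531 J.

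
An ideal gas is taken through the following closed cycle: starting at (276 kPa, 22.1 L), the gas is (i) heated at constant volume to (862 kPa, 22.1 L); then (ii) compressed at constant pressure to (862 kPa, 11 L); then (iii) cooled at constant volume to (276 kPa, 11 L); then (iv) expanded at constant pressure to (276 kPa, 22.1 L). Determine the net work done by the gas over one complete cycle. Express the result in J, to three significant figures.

Constant-volume legs do no work.
W(ii) = (862)(11 − 22.1) = -9568 J; W(iv) = (276)(22.1 − 11) = 3064 J.
W_net = -9568 + 3064 = -6505 J (the counter-clockwise enclosed area).

W_net ≈ -6500 J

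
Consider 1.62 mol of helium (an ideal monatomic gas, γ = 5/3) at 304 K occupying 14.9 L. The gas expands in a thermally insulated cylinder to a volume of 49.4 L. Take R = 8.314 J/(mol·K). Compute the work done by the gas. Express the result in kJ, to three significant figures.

W ≈ 3.38 kJ

Adiabatic: TV^(γ−1) = const with γ = 5/3.
T₂ = T₁ (V₁/V₂)^(γ−1) = 304 × (14.9/49.4)^0.667 = 304 × 0.4498 = 136.7 K.
W_by = nCᵥ(T₁ − T₂) = (1.62)(12.47)(304 − 136.7) = 3379 J.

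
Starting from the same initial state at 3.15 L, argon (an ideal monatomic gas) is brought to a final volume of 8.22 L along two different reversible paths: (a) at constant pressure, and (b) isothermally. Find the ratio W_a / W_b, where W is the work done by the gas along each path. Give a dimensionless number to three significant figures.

Path (a) isobaric: W = P₁(V₂ − V₁) → W_a/(P₁V₁) = 1.61.
Path (b) isothermal: W = P₁V₁ ln(V₂/V₁) → W_b/(P₁V₁) = 0.9592.
W_a / W_b = 1.61 / 0.9592 = 1.678.

W_a / W_b ≈ 1.68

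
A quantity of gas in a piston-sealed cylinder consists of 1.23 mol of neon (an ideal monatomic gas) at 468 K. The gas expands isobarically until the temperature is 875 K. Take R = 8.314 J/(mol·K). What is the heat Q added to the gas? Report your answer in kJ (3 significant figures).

Isobaric: W = nRΔT = (1.23)(8.314)(407) = 4162 J.
ΔU = nCᵥΔT with Cᵥ = 3R/2: ΔU = (1.23)(12.47)(407) = 6243 J.
Q = ΔU + W = 6243 + 4162 = 10405 J.

Q ≈ 10.4 kJ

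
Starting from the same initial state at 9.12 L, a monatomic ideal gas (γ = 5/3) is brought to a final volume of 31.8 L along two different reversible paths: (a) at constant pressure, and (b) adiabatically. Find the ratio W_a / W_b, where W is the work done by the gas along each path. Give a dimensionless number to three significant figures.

Path (a) isobaric: W = P₁(V₂ − V₁) → W_a/(P₁V₁) = 2.487.
Path (b) adiabatic: W = P₁V₁(1 − (V₁/V₂)^(γ−1))/(γ−1) → W_b/(P₁V₁) = 0.8477.
W_a / W_b = 2.487 / 0.8477 = 2.934.

W_a / W_b ≈ 2.93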